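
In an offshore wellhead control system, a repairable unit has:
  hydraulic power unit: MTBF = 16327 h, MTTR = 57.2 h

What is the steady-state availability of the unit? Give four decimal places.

0.9965

A(hydraulic power unit) = MTBF/(MTBF+MTTR) = 16327/(16327+57.2) = 0.9965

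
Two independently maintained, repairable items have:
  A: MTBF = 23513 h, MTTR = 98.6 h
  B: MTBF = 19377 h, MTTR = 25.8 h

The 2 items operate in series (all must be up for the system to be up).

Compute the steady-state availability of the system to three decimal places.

A(A) = MTBF/(MTBF+MTTR) = 23513/(23513+98.6) = 0.995824
A(B) = MTBF/(MTBF+MTTR) = 19377/(19377+25.8) = 0.998670
Series availability: 0.995824 × 0.998670 = 0.994

0.994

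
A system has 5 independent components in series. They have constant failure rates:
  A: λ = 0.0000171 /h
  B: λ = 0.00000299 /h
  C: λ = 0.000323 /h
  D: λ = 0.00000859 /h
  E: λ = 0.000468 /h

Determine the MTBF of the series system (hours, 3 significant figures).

1220

Series of exponential components: λ_sys = Σ λ_i
λ_sys = 0.0000171 + 0.00000299 + 0.000323 + 0.00000859 + 0.000468 = 8.1968e-04 /h
MTBF = 1 / λ_sys = 1220 h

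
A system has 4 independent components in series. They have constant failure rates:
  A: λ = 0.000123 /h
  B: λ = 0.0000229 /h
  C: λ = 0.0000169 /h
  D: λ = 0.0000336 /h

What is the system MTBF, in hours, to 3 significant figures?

Series of exponential components: λ_sys = Σ λ_i
λ_sys = 0.000123 + 0.0000229 + 0.0000169 + 0.0000336 = 1.9640e-04 /h
MTBF = 1 / λ_sys = 5090 h

5090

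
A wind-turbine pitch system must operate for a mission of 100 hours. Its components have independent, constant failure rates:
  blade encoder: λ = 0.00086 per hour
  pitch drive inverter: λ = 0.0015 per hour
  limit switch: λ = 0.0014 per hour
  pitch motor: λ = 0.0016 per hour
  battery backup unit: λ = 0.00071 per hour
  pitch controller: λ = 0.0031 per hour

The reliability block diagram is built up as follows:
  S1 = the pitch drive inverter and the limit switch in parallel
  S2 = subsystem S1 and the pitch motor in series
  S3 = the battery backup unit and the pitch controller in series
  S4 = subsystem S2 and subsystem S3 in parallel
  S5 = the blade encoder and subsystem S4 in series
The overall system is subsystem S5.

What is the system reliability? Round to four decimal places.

0.8701

R(blade encoder) = exp(−0.00086 × 100) = 0.917594
R(pitch drive inverter) = exp(−0.0015 × 100) = 0.860708
R(limit switch) = exp(−0.0014 × 100) = 0.869358
R(pitch motor) = exp(−0.0016 × 100) = 0.852144
R(battery backup unit) = exp(−0.00071 × 100) = 0.931462
R(pitch controller) = exp(−0.0031 × 100) = 0.733447
Parallel (pitch drive inverter and limit switch): 1 − (1 − 0.860708)(1 − 0.869358) = 0.981803
Series ([0.981803] and pitch motor): 0.981803 × 0.852144 = 0.836638
Series (battery backup unit and pitch controller): 0.931462 × 0.733447 = 0.683178
Parallel ([0.836638] and [0.683178]): 1 − (1 − 0.836638)(1 − 0.683178) = 0.948243
Series (blade encoder and [0.948243]): 0.917594 × 0.948243 = 0.8701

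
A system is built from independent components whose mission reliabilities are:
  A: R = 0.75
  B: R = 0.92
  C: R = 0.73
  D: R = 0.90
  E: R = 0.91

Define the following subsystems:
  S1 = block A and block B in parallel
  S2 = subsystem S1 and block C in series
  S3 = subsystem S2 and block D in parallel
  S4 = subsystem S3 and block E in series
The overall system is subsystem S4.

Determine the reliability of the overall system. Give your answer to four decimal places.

0.8841

Parallel (A and B): 1 − (1 − 0.750000)(1 − 0.920000) = 0.980000
Series ([0.980000] and C): 0.980000 × 0.730000 = 0.715400
Parallel ([0.715400] and D): 1 − (1 − 0.715400)(1 − 0.900000) = 0.971540
Series ([0.971540] and E): 0.971540 × 0.910000 = 0.8841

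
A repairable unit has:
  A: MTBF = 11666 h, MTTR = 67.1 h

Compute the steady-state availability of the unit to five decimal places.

0.99428

A(A) = MTBF/(MTBF+MTTR) = 11666/(11666+67.1) = 0.99428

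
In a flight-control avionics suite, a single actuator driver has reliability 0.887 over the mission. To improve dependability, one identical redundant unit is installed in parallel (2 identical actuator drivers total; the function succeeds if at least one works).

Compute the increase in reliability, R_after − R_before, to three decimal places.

0.100

R_before = 0.887
R_after = 1 − (1 − 0.887)^2 = 0.987
ΔR = 0.987 − 0.887 = 0.100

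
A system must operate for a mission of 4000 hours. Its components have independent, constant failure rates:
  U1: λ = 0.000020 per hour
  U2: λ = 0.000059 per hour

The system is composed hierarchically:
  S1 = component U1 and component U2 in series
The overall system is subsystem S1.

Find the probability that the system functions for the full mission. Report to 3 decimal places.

0.729

R(U1) = exp(−0.000020 × 4000) = 0.92312
R(U2) = exp(−0.000059 × 4000) = 0.78978
Series (U1 and U2): 0.92312 × 0.78978 = 0.729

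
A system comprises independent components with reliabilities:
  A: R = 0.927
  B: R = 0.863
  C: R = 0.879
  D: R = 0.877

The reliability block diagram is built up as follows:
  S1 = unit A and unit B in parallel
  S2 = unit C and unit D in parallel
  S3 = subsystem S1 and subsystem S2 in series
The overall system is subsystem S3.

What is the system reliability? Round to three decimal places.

Parallel (A and B): 1 − (1 − 0.92700)(1 − 0.86300) = 0.99000
Parallel (C and D): 1 − (1 − 0.87900)(1 − 0.87700) = 0.98512
Series ([0.99000] and [0.98512]): 0.99000 × 0.98512 = 0.975

0.975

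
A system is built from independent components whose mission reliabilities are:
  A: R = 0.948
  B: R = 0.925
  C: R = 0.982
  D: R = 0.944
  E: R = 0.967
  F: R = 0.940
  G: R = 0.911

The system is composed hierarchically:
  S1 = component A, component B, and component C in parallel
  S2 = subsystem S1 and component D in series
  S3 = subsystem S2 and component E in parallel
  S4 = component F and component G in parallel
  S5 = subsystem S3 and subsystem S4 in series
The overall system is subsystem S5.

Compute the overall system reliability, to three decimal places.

Parallel (A, B, and C): 1 − (1 − 0.94800)(1 − 0.92500)(1 − 0.98200) = 0.99993
Series ([0.99993] and D): 0.99993 × 0.94400 = 0.94393
Parallel ([0.94393] and E): 1 − (1 − 0.94393)(1 − 0.96700) = 0.99815
Parallel (F and G): 1 − (1 − 0.94000)(1 − 0.91100) = 0.99466
Series ([0.99815] and [0.99466]): 0.99815 × 0.99466 = 0.993

0.993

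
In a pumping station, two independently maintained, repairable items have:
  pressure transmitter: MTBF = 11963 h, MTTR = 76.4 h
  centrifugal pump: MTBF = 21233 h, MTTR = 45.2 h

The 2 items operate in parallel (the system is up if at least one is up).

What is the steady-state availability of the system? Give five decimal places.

A(pressure transmitter) = MTBF/(MTBF+MTTR) = 11963/(11963+76.4) = 0.993654
A(centrifugal pump) = MTBF/(MTBF+MTTR) = 21233/(21233+45.2) = 0.997876
Parallel availability: 1 − (1 − 0.993654)(1 − 0.997876) = 0.99999

0.99999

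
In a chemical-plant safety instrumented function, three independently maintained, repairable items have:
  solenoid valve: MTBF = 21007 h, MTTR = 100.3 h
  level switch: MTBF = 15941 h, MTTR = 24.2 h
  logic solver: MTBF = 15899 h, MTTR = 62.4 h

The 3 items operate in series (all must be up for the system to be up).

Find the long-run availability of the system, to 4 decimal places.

0.9899

A(solenoid valve) = MTBF/(MTBF+MTTR) = 21007/(21007+100.3) = 0.995248
A(level switch) = MTBF/(MTBF+MTTR) = 15941/(15941+24.2) = 0.998484
A(logic solver) = MTBF/(MTBF+MTTR) = 15899/(15899+62.4) = 0.996091
Series availability: 0.995248 × 0.998484 × 0.996091 = 0.9899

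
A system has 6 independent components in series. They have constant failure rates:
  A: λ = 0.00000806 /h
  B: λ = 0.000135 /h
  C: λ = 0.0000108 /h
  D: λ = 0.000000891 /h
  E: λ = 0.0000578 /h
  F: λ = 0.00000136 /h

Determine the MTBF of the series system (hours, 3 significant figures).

Series of exponential components: λ_sys = Σ λ_i
λ_sys = 0.00000806 + 0.000135 + 0.0000108 + 0.000000891 + 0.0000578 + 0.00000136 = 2.1391e-04 /h
MTBF = 1 / λ_sys = 4670 h

4670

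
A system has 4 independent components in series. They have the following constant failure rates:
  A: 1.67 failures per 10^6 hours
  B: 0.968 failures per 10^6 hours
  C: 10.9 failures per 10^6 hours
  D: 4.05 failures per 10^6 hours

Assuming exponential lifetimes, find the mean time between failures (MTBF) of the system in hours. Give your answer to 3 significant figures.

Series of exponential components: λ_sys = Σ λ_i
λ_sys = 0.00000167 + 0.000000968 + 0.0000109 + 0.00000405 = 1.7588e-05 /h
MTBF = 1 / λ_sys = 56900 h

56900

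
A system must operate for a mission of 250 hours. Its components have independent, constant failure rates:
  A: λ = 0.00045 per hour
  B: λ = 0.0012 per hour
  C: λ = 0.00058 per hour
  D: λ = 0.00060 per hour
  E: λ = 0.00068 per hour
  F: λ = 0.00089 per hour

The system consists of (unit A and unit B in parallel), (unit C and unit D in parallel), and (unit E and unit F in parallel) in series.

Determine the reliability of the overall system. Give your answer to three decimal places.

0.924

R(A) = exp(−0.00045 × 250) = 0.89360
R(B) = exp(−0.0012 × 250) = 0.74082
R(C) = exp(−0.00058 × 250) = 0.86502
R(D) = exp(−0.00060 × 250) = 0.86071
R(E) = exp(−0.00068 × 250) = 0.84366
R(F) = exp(−0.00089 × 250) = 0.80052
Parallel (A and B): 1 − (1 − 0.89360)(1 − 0.74082) = 0.97242
Parallel (C and D): 1 − (1 − 0.86502)(1 − 0.86071) = 0.98120
Parallel (E and F): 1 − (1 − 0.84366)(1 − 0.80052) = 0.96881
Series ([0.97242], [0.98120], and [0.96881]): 0.97242 × 0.98120 × 0.96881 = 0.924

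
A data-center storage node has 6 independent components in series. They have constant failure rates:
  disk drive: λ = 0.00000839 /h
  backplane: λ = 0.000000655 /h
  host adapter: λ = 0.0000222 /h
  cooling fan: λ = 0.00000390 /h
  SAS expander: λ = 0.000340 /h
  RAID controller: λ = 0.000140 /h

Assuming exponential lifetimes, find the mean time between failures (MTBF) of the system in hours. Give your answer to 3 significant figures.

Series of exponential components: λ_sys = Σ λ_i
λ_sys = 0.00000839 + 0.000000655 + 0.0000222 + 0.00000390 + 0.000340 + 0.000140 = 5.1515e-04 /h
MTBF = 1 / λ_sys = 1940 h

1940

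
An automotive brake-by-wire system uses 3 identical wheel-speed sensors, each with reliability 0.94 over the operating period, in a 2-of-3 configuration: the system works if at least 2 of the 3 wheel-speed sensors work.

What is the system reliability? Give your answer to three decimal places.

R = Σ_{i=2}^{3} C(3,i) p^i (1−p)^{3−i} with p = 0.94
C(3,2)·0.94^2·0.06^1 = 0.15905
C(3,3)·0.94^3·0.06^0 = 0.83058
Sum = 0.990

0.990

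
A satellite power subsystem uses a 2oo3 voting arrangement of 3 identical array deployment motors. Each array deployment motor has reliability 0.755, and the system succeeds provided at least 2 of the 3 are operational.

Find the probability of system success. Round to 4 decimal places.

0.8493

R = Σ_{i=2}^{3} C(3,i) p^i (1−p)^{3−i} with p = 0.755
C(3,2)·0.755^2·0.245^1 = 0.418968
C(3,3)·0.755^3·0.245^0 = 0.430369
Sum = 0.8493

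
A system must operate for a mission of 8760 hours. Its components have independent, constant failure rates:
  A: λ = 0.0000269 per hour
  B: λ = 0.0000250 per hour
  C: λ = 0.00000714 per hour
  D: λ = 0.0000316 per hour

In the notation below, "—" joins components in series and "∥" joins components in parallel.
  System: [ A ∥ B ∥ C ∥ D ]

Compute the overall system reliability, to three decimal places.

R(A) = exp(−0.0000269 × 8760) = 0.79006
R(B) = exp(−0.0000250 × 8760) = 0.80332
R(C) = exp(−0.00000714 × 8760) = 0.93937
R(D) = exp(−0.0000316 × 8760) = 0.75819
Parallel (A, B, C, and D): 1 − (1 − 0.79006)(1 − 0.80332)(1 − 0.93937)(1 − 0.75819) = 0.999

0.999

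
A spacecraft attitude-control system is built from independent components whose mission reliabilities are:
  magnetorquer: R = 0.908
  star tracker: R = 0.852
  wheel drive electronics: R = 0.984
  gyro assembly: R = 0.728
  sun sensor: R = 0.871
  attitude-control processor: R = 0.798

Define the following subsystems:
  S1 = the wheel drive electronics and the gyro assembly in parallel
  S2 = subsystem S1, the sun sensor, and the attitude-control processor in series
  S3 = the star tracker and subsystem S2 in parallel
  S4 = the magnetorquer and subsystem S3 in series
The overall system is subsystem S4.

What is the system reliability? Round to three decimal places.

Parallel (wheel drive electronics and gyro assembly): 1 − (1 − 0.98400)(1 − 0.72800) = 0.99565
Series ([0.99565], sun sensor, and attitude-control processor): 0.99565 × 0.87100 × 0.79800 = 0.69203
Parallel (star tracker and [0.69203]): 1 − (1 − 0.85200)(1 − 0.69203) = 0.95442
Series (magnetorquer and [0.95442]): 0.90800 × 0.95442 = 0.867

0.867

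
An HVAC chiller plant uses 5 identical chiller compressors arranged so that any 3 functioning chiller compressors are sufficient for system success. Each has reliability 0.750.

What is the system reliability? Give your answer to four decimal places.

0.8965

R = Σ_{i=3}^{5} C(5,i) p^i (1−p)^{5−i} with p = 0.750
C(5,3)·0.750^3·0.250^2 = 0.263672
C(5,4)·0.750^4·0.250^1 = 0.395508
C(5,5)·0.750^5·0.250^0 = 0.237305
Sum = 0.8965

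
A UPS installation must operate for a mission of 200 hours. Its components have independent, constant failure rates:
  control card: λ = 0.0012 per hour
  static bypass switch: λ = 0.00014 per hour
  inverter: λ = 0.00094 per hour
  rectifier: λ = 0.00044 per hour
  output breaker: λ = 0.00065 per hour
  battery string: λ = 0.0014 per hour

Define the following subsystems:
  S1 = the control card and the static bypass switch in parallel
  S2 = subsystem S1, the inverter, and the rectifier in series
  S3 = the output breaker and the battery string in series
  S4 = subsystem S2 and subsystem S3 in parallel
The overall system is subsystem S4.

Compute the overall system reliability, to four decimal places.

0.9174

R(control card) = exp(−0.0012 × 200) = 0.786628
R(static bypass switch) = exp(−0.00014 × 200) = 0.972388
R(inverter) = exp(−0.00094 × 200) = 0.828615
R(rectifier) = exp(−0.00044 × 200) = 0.915761
R(output breaker) = exp(−0.00065 × 200) = 0.878095
R(battery string) = exp(−0.0014 × 200) = 0.755784
Parallel (control card and static bypass switch): 1 − (1 − 0.786628)(1 − 0.972388) = 0.994108
Series ([0.994108], inverter, and rectifier): 0.994108 × 0.828615 × 0.915761 = 0.754342
Series (output breaker and battery string): 0.878095 × 0.755784 = 0.663650
Parallel ([0.754342] and [0.663650]): 1 − (1 − 0.754342)(1 − 0.663650) = 0.9174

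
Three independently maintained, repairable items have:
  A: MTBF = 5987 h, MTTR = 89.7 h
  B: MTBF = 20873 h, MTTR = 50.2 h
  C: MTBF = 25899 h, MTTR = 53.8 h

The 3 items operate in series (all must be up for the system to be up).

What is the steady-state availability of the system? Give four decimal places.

0.9808

A(A) = MTBF/(MTBF+MTTR) = 5987/(5987+89.7) = 0.985239
A(B) = MTBF/(MTBF+MTTR) = 20873/(20873+50.2) = 0.997601
A(C) = MTBF/(MTBF+MTTR) = 25899/(25899+53.8) = 0.997927
Series availability: 0.985239 × 0.997601 × 0.997927 = 0.9808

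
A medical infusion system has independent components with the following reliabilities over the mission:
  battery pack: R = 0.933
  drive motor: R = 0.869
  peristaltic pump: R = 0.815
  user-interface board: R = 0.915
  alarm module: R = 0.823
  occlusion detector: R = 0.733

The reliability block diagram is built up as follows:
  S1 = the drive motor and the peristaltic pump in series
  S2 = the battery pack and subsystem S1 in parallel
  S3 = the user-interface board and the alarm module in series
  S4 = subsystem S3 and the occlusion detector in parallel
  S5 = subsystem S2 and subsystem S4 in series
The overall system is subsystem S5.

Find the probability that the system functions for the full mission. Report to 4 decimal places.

0.9158

Series (drive motor and peristaltic pump): 0.869000 × 0.815000 = 0.708235
Parallel (battery pack and [0.708235]): 1 − (1 − 0.933000)(1 − 0.708235) = 0.980452
Series (user-interface board and alarm module): 0.915000 × 0.823000 = 0.753045
Parallel ([0.753045] and occlusion detector): 1 − (1 − 0.753045)(1 − 0.733000) = 0.934063
Series ([0.980452] and [0.934063]): 0.980452 × 0.934063 = 0.9158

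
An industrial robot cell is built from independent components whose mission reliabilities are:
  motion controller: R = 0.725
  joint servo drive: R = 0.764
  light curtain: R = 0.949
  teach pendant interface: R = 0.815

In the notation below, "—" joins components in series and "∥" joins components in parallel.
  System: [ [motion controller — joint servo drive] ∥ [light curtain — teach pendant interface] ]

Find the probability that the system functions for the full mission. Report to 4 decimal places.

0.8989

Series (motion controller and joint servo drive): 0.725000 × 0.764000 = 0.553900
Series (light curtain and teach pendant interface): 0.949000 × 0.815000 = 0.773435
Parallel ([0.553900] and [0.773435]): 1 − (1 − 0.553900)(1 − 0.773435) = 0.8989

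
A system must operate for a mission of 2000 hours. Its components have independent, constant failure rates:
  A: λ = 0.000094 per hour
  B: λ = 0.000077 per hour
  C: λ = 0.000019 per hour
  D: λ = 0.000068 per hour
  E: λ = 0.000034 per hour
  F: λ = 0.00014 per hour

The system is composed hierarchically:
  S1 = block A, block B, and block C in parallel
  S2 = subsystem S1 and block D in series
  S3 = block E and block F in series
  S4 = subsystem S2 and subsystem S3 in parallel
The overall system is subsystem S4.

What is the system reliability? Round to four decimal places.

R(A) = exp(−0.000094 × 2000) = 0.828615
R(B) = exp(−0.000077 × 2000) = 0.857272
R(C) = exp(−0.000019 × 2000) = 0.962713
R(D) = exp(−0.000068 × 2000) = 0.872843
R(E) = exp(−0.000034 × 2000) = 0.934260
R(F) = exp(−0.00014 × 2000) = 0.755784
Parallel (A, B, and C): 1 − (1 − 0.828615)(1 − 0.857272)(1 − 0.962713) = 0.999088
Series ([0.999088] and D): 0.999088 × 0.872843 = 0.872047
Series (E and F): 0.934260 × 0.755784 = 0.706099
Parallel ([0.872047] and [0.706099]): 1 − (1 − 0.872047)(1 − 0.706099) = 0.9624

0.9624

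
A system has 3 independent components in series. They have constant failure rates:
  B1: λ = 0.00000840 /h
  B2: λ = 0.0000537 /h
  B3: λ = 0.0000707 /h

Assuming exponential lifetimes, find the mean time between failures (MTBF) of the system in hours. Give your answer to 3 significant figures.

Series of exponential components: λ_sys = Σ λ_i
λ_sys = 0.00000840 + 0.0000537 + 0.0000707 = 1.3280e-04 /h
MTBF = 1 / λ_sys = 7530 h

7530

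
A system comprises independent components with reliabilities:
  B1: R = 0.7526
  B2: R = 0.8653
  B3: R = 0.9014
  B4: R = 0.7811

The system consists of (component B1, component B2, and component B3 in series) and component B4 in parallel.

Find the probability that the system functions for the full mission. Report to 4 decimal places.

Series (B1, B2, and B3): 0.752600 × 0.865300 × 0.901400 = 0.587014
Parallel ([0.587014] and B4): 1 − (1 − 0.587014)(1 − 0.781100) = 0.9096

0.9096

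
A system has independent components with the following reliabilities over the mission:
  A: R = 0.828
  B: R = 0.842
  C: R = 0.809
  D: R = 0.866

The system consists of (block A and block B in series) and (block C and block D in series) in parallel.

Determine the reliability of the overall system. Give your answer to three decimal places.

0.909

Series (A and B): 0.82800 × 0.84200 = 0.69718
Series (C and D): 0.80900 × 0.86600 = 0.70059
Parallel ([0.69718] and [0.70059]): 1 − (1 − 0.69718)(1 − 0.70059) = 0.909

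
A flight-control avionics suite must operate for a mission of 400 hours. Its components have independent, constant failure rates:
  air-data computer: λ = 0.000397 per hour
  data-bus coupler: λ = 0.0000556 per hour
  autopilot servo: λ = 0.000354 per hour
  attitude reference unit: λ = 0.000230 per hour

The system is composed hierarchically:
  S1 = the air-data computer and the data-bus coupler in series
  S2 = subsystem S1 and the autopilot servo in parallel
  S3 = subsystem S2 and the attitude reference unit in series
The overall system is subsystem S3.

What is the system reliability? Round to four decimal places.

0.8922

R(air-data computer) = exp(−0.000397 × 400) = 0.853167
R(data-bus coupler) = exp(−0.0000556 × 400) = 0.978005
R(autopilot servo) = exp(−0.000354 × 400) = 0.867968
R(attitude reference unit) = exp(−0.000230 × 400) = 0.912105
Series (air-data computer and data-bus coupler): 0.853167 × 0.978005 = 0.834402
Parallel ([0.834402] and autopilot servo): 1 − (1 − 0.834402)(1 − 0.867968) = 0.978136
Series ([0.978136] and attitude reference unit): 0.978136 × 0.912105 = 0.8922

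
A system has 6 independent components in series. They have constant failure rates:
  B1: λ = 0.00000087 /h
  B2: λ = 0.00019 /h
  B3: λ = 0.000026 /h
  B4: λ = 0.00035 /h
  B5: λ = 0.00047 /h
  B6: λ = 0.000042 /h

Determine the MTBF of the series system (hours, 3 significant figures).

Series of exponential components: λ_sys = Σ λ_i
λ_sys = 0.00000087 + 0.00019 + 0.000026 + 0.00035 + 0.00047 + 0.000042 = 1.0789e-03 /h
MTBF = 1 / λ_sys = 927 h

927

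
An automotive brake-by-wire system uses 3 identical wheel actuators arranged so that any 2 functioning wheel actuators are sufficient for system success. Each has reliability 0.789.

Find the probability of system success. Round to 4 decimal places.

0.8852

R = Σ_{i=2}^{3} C(3,i) p^i (1−p)^{3−i} with p = 0.789
C(3,2)·0.789^2·0.211^1 = 0.394056
C(3,3)·0.789^3·0.211^0 = 0.491169
Sum = 0.8852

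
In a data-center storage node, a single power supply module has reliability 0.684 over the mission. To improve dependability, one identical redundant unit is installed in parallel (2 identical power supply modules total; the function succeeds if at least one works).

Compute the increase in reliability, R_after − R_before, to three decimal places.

R_before = 0.684
R_after = 1 − (1 − 0.684)^2 = 0.900
ΔR = 0.900 − 0.684 = 0.216

0.216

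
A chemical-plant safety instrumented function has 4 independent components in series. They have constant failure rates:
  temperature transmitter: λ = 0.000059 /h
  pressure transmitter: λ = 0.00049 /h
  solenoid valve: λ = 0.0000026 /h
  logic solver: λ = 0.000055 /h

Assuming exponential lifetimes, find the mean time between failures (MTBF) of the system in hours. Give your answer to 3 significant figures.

Series of exponential components: λ_sys = Σ λ_i
λ_sys = 0.000059 + 0.00049 + 0.0000026 + 0.000055 = 6.0660e-04 /h
MTBF = 1 / λ_sys = 1650 h

1650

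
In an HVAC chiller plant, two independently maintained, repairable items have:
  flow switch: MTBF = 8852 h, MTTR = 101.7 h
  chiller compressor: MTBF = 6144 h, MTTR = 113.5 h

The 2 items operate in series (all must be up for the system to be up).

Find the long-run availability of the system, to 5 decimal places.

A(flow switch) = MTBF/(MTBF+MTTR) = 8852/(8852+101.7) = 0.988642
A(chiller compressor) = MTBF/(MTBF+MTTR) = 6144/(6144+113.5) = 0.981862
Series availability: 0.988642 × 0.981862 = 0.97071

0.97071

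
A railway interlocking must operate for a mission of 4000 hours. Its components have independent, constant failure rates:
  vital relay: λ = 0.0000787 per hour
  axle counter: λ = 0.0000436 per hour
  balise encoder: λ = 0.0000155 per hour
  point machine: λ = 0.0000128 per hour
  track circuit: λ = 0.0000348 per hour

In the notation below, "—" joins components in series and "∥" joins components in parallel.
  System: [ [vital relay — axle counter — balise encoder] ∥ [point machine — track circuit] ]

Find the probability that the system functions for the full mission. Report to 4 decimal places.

R(vital relay) = exp(−0.0000787 × 4000) = 0.729935
R(axle counter) = exp(−0.0000436 × 4000) = 0.839961
R(balise encoder) = exp(−0.0000155 × 4000) = 0.939883
R(point machine) = exp(−0.0000128 × 4000) = 0.950089
R(track circuit) = exp(−0.0000348 × 4000) = 0.870054
Series (vital relay, axle counter, and balise encoder): 0.729935 × 0.839961 × 0.939883 = 0.576258
Series (point machine and track circuit): 0.950089 × 0.870054 = 0.826629
Parallel ([0.576258] and [0.826629]): 1 − (1 − 0.576258)(1 − 0.826629) = 0.9265

0.9265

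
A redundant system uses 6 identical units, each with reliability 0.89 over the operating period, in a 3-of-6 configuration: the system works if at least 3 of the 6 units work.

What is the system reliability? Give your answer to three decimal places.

0.998

R = Σ_{i=3}^{6} C(6,i) p^i (1−p)^{6−i} with p = 0.89
C(6,3)·0.89^3·0.11^3 = 0.01877
C(6,4)·0.89^4·0.11^2 = 0.11388
C(6,5)·0.89^5·0.11^1 = 0.36855
C(6,6)·0.89^6·0.11^0 = 0.49698
Sum = 0.998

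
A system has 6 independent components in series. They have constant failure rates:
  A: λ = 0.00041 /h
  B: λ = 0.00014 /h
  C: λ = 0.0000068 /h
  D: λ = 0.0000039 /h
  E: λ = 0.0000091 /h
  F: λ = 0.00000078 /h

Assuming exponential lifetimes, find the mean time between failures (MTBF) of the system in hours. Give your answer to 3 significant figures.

1750

Series of exponential components: λ_sys = Σ λ_i
λ_sys = 0.00041 + 0.00014 + 0.0000068 + 0.0000039 + 0.0000091 + 0.00000078 = 5.7058e-04 /h
MTBF = 1 / λ_sys = 1750 h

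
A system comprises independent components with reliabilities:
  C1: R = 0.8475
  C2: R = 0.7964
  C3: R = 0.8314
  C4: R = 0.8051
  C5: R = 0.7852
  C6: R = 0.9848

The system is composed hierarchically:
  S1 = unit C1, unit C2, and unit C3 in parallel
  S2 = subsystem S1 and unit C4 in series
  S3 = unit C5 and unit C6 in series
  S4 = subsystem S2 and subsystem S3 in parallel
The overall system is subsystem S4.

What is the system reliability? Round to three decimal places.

Parallel (C1, C2, and C3): 1 − (1 − 0.84750)(1 − 0.79640)(1 − 0.83140) = 0.99477
Series ([0.99477] and C4): 0.99477 × 0.80510 = 0.80089
Series (C5 and C6): 0.78520 × 0.98480 = 0.77326
Parallel ([0.80089] and [0.77326]): 1 − (1 − 0.80089)(1 − 0.77326) = 0.955

0.955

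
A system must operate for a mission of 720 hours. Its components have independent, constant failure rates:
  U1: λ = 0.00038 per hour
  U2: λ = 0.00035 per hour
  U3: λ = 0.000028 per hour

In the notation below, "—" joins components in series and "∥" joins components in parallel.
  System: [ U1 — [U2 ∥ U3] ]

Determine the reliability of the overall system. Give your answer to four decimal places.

R(U1) = exp(−0.00038 × 720) = 0.760636
R(U2) = exp(−0.00035 × 720) = 0.777245
R(U3) = exp(−0.000028 × 720) = 0.980042
Parallel (U2 and U3): 1 − (1 − 0.777245)(1 − 0.980042) = 0.995554
Series (U1 and [0.995554]): 0.760636 × 0.995554 = 0.7573

0.7573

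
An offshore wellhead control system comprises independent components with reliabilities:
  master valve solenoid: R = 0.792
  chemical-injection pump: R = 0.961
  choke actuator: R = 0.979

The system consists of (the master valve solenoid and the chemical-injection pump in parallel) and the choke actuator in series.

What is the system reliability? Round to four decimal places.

0.9711

Parallel (master valve solenoid and chemical-injection pump): 1 − (1 − 0.792000)(1 − 0.961000) = 0.991888
Series ([0.991888] and choke actuator): 0.991888 × 0.979000 = 0.9711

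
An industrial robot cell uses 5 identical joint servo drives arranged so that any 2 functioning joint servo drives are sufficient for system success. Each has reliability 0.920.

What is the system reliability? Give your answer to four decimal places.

R = Σ_{i=2}^{5} C(5,i) p^i (1−p)^{5−i} with p = 0.920
C(5,2)·0.920^2·0.080^3 = 0.004334
C(5,3)·0.920^3·0.080^2 = 0.049836
C(5,4)·0.920^4·0.080^1 = 0.286557
C(5,5)·0.920^5·0.080^0 = 0.659082
Sum = 0.9998

0.9998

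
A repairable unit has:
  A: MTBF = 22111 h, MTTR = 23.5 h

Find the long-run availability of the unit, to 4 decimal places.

0.9989

A(A) = MTBF/(MTBF+MTTR) = 22111/(22111+23.5) = 0.9989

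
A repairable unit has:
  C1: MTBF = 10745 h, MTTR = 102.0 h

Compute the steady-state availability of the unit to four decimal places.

A(C1) = MTBF/(MTBF+MTTR) = 10745/(10745+102.0) = 0.9906

0.9906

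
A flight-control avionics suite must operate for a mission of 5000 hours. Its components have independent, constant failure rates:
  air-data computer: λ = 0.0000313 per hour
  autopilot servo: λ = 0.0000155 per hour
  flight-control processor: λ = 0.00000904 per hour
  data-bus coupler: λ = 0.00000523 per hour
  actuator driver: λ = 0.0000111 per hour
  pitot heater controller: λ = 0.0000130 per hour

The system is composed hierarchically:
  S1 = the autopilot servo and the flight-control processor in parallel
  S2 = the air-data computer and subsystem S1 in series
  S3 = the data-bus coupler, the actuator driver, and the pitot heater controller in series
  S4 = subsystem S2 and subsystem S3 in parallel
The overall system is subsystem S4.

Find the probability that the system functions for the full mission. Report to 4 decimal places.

0.9799

R(air-data computer) = exp(−0.0000313 × 5000) = 0.855132
R(autopilot servo) = exp(−0.0000155 × 5000) = 0.925427
R(flight-control processor) = exp(−0.00000904 × 5000) = 0.955806
R(data-bus coupler) = exp(−0.00000523 × 5000) = 0.974189
R(actuator driver) = exp(−0.0000111 × 5000) = 0.946012
R(pitot heater controller) = exp(−0.0000130 × 5000) = 0.937067
Parallel (autopilot servo and flight-control processor): 1 − (1 − 0.925427)(1 − 0.955806) = 0.996704
Series (air-data computer and [0.996704]): 0.855132 × 0.996704 = 0.852313
Series (data-bus coupler, actuator driver, and pitot heater controller): 0.974189 × 0.946012 × 0.937067 = 0.863596
Parallel ([0.852313] and [0.863596]): 1 − (1 − 0.852313)(1 − 0.863596) = 0.9799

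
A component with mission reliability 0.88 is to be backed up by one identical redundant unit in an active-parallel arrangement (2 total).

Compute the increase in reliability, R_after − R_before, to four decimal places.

R_before = 0.88
R_after = 1 − (1 − 0.88)^2 = 0.9856
ΔR = 0.9856 − 0.88 = 0.1056

0.1056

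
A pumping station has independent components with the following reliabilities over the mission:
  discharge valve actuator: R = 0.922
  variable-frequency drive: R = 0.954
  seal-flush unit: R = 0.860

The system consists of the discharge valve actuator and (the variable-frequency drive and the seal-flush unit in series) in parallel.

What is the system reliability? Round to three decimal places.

Series (variable-frequency drive and seal-flush unit): 0.95400 × 0.86000 = 0.82044
Parallel (discharge valve actuator and [0.82044]): 1 − (1 − 0.92200)(1 − 0.82044) = 0.986

0.986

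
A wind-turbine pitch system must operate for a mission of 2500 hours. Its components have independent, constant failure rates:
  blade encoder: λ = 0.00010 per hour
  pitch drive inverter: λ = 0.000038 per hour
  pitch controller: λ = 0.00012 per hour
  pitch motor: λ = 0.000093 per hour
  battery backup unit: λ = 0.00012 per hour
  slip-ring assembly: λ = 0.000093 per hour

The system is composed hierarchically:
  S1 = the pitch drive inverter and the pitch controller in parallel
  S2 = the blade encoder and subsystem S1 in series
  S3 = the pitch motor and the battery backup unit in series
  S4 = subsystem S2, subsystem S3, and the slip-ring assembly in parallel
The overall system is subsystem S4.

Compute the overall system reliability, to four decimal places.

0.9795

R(blade encoder) = exp(−0.00010 × 2500) = 0.778801
R(pitch drive inverter) = exp(−0.000038 × 2500) = 0.909373
R(pitch controller) = exp(−0.00012 × 2500) = 0.740818
R(pitch motor) = exp(−0.000093 × 2500) = 0.792550
R(battery backup unit) = exp(−0.00012 × 2500) = 0.740818
R(slip-ring assembly) = exp(−0.000093 × 2500) = 0.792550
Parallel (pitch drive inverter and pitch controller): 1 − (1 − 0.909373)(1 − 0.740818) = 0.976511
Series (blade encoder and [0.976511]): 0.778801 × 0.976511 = 0.760508
Series (pitch motor and battery backup unit): 0.792550 × 0.740818 = 0.587135
Parallel ([0.760508], [0.587135], and slip-ring assembly): 1 − (1 − 0.760508)(1 − 0.587135)(1 − 0.792550) = 0.9795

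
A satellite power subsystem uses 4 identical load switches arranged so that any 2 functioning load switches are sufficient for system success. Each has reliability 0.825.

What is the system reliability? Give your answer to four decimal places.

R = Σ_{i=2}^{4} C(4,i) p^i (1−p)^{4−i} with p = 0.825
C(4,2)·0.825^2·0.175^2 = 0.125065
C(4,3)·0.825^3·0.175^1 = 0.393061
C(4,4)·0.825^4·0.175^0 = 0.463250
Sum = 0.9814

0.9814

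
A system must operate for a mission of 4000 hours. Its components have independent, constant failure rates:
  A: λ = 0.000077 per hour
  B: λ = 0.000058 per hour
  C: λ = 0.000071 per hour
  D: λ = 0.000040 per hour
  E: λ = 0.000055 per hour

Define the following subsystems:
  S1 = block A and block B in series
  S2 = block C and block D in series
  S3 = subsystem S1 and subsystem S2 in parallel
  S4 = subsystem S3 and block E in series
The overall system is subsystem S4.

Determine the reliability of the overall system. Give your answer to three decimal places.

R(A) = exp(−0.000077 × 4000) = 0.73492
R(B) = exp(−0.000058 × 4000) = 0.79295
R(C) = exp(−0.000071 × 4000) = 0.75277
R(D) = exp(−0.000040 × 4000) = 0.85214
R(E) = exp(−0.000055 × 4000) = 0.80252
Series (A and B): 0.73492 × 0.79295 = 0.58275
Series (C and D): 0.75277 × 0.85214 = 0.64147
Parallel ([0.58275] and [0.64147]): 1 − (1 − 0.58275)(1 − 0.64147) = 0.85040
Series ([0.85040] and E): 0.85040 × 0.80252 = 0.682

0.682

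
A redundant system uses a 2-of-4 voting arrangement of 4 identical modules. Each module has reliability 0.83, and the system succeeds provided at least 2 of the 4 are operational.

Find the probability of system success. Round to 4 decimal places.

R = Σ_{i=2}^{4} C(4,i) p^i (1−p)^{4−i} with p = 0.83
C(4,2)·0.83^2·0.17^2 = 0.119455
C(4,3)·0.83^3·0.17^1 = 0.388815
C(4,4)·0.83^4·0.17^0 = 0.474583
Sum = 0.9829

0.9829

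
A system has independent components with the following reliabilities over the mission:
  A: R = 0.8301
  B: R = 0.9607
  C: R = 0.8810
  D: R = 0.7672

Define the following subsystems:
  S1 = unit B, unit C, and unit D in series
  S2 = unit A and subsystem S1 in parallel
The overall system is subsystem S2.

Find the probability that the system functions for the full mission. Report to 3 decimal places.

0.940

Series (B, C, and D): 0.96070 × 0.88100 × 0.76720 = 0.64934
Parallel (A and [0.64934]): 1 − (1 − 0.83010)(1 − 0.64934) = 0.940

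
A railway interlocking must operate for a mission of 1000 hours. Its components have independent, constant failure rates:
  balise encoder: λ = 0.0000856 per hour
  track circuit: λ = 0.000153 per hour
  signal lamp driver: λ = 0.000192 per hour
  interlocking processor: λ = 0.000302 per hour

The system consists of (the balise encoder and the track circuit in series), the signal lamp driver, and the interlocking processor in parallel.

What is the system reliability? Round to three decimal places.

0.990

R(balise encoder) = exp(−0.0000856 × 1000) = 0.91796
R(track circuit) = exp(−0.000153 × 1000) = 0.85813
R(signal lamp driver) = exp(−0.000192 × 1000) = 0.82531
R(interlocking processor) = exp(−0.000302 × 1000) = 0.73934
Series (balise encoder and track circuit): 0.91796 × 0.85813 = 0.78773
Parallel ([0.78773], signal lamp driver, and interlocking processor): 1 − (1 − 0.78773)(1 − 0.82531)(1 − 0.73934) = 0.990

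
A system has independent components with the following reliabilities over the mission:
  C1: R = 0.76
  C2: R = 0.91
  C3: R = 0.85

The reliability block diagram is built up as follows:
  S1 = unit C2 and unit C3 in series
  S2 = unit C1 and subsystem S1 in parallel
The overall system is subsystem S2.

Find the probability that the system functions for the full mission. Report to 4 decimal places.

0.9456

Series (C2 and C3): 0.910000 × 0.850000 = 0.773500
Parallel (C1 and [0.773500]): 1 − (1 − 0.760000)(1 − 0.773500) = 0.9456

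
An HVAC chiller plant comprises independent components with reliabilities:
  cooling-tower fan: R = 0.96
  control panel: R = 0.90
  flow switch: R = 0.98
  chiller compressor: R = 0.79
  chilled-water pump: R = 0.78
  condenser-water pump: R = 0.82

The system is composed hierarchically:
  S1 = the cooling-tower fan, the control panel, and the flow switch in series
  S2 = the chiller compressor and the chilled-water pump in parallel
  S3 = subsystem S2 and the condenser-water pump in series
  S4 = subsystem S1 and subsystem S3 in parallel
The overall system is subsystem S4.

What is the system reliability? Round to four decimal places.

Series (cooling-tower fan, control panel, and flow switch): 0.960000 × 0.900000 × 0.980000 = 0.846720
Parallel (chiller compressor and chilled-water pump): 1 − (1 − 0.790000)(1 − 0.780000) = 0.953800
Series ([0.953800] and condenser-water pump): 0.953800 × 0.820000 = 0.782116
Parallel ([0.846720] and [0.782116]): 1 − (1 − 0.846720)(1 − 0.782116) = 0.9666

0.9666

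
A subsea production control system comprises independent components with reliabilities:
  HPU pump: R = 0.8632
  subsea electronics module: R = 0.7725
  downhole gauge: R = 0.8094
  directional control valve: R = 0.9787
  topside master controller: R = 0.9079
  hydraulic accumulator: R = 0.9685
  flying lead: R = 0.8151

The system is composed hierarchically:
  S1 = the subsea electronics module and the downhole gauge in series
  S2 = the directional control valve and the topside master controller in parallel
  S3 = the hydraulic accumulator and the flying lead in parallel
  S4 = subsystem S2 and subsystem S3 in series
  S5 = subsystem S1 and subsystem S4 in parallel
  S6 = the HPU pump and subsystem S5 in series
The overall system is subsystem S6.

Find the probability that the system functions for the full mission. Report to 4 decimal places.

0.8607

Series (subsea electronics module and downhole gauge): 0.772500 × 0.809400 = 0.625262
Parallel (directional control valve and topside master controller): 1 − (1 − 0.978700)(1 − 0.907900) = 0.998038
Parallel (hydraulic accumulator and flying lead): 1 − (1 − 0.968500)(1 − 0.815100) = 0.994176
Series ([0.998038] and [0.994176]): 0.998038 × 0.994176 = 0.992225
Parallel ([0.625262] and [0.992225]): 1 − (1 − 0.625262)(1 − 0.992225) = 0.997086
Series (HPU pump and [0.997086]): 0.863200 × 0.997086 = 0.8607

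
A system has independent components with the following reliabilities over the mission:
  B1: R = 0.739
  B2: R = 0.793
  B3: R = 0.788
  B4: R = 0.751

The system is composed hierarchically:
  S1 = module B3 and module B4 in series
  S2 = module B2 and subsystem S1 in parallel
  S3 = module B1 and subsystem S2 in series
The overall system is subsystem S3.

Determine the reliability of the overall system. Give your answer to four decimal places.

0.6766

Series (B3 and B4): 0.788000 × 0.751000 = 0.591788
Parallel (B2 and [0.591788]): 1 − (1 − 0.793000)(1 − 0.591788) = 0.915500
Series (B1 and [0.915500]): 0.739000 × 0.915500 = 0.6766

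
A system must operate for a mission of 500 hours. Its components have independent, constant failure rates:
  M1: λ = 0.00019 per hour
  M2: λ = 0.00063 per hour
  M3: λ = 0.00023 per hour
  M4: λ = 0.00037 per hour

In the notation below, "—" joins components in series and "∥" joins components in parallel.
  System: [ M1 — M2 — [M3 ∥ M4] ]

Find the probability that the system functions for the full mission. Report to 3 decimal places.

0.651

R(M1) = exp(−0.00019 × 500) = 0.90937
R(M2) = exp(−0.00063 × 500) = 0.72979
R(M3) = exp(−0.00023 × 500) = 0.89137
R(M4) = exp(−0.00037 × 500) = 0.83110
Parallel (M3 and M4): 1 − (1 − 0.89137)(1 − 0.83110) = 0.98165
Series (M1, M2, and [0.98165]): 0.90937 × 0.72979 × 0.98165 = 0.651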